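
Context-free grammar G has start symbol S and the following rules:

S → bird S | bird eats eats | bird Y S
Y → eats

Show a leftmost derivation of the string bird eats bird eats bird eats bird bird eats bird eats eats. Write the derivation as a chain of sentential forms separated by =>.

S => bird Y S => bird eats S => bird eats bird Y S => bird eats bird eats S => bird eats bird eats bird Y S => bird eats bird eats bird eats S => bird eats bird eats bird eats bird S => bird eats bird eats bird eats bird bird Y S => bird eats bird eats bird eats bird bird eats S => bird eats bird eats bird eats bird bird eats bird eats eats

S => bird Y S   [S → bird Y S]
bird Y S => bird eats S   [Y → eats]
bird eats S => bird eats bird Y S   [S → bird Y S]
bird eats bird Y S => bird eats bird eats S   [Y → eats]
bird eats bird eats S => bird eats bird eats bird Y S   [S → bird Y S]
bird eats bird eats bird Y S => bird eats bird eats bird eats S   [Y → eats]
bird eats bird eats bird eats S => bird eats bird eats bird eats bird S   [S → bird S]
bird eats bird eats bird eats bird S => bird eats bird eats bird eats bird bird Y S   [S → bird Y S]
bird eats bird eats bird eats bird bird Y S => bird eats bird eats bird eats bird bird eats S   [Y → eats]
bird eats bird eats bird eats bird bird eats S => bird eats bird eats bird eats bird bird eats bird eats eats   [S → bird eats eats]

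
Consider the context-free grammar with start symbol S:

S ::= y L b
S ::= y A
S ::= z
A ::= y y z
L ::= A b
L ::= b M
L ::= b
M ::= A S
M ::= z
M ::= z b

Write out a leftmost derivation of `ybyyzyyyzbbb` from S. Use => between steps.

S => yLb => ybMb => ybASb => ybyyzSb => ybyyzyLbb => ybyyzyAbbb => ybyyzyyyzbbb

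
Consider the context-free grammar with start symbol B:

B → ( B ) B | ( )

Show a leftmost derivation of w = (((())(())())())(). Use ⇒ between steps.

B ⇒ (B)B ⇒ ((B)B)B ⇒ (((B)B)B)B ⇒ (((())B)B)B ⇒ (((())(B)B)B)B ⇒ (((())(())B)B)B ⇒ (((())(())())B)B ⇒ (((())(())())())B ⇒ (((())(())())())()

B ⇒ (B)B   [B → ( B ) B]
(B)B ⇒ ((B)B)B   [B → ( B ) B]
((B)B)B ⇒ (((B)B)B)B   [B → ( B ) B]
(((B)B)B)B ⇒ (((())B)B)B   [B → ( )]
(((())B)B)B ⇒ (((())(B)B)B)B   [B → ( B ) B]
(((())(B)B)B)B ⇒ (((())(())B)B)B   [B → ( )]
(((())(())B)B)B ⇒ (((())(())())B)B   [B → ( )]
(((())(())())B)B ⇒ (((())(())())())B   [B → ( )]
(((())(())())())B ⇒ (((())(())())())()   [B → ( )]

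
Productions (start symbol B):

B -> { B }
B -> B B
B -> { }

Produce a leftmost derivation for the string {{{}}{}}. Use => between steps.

B => {B}   [B -> { B }]
{B} => {BB}   [B -> B B]
{BB} => {{B}B}   [B -> { B }]
{{B}B} => {{{}}B}   [B -> { }]
{{{}}B} => {{{}}{}}   [B -> { }]

B => {B} => {BB} => {{B}B} => {{{}}B} => {{{}}{}}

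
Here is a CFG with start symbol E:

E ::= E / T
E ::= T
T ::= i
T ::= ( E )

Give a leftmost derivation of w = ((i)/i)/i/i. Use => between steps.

E => E/T => E/T/T => T/T/T => (E)/T/T => (E/T)/T/T => (T/T)/T/T => ((E)/T)/T/T => ((T)/T)/T/T => ((i)/T)/T/T => ((i)/i)/T/T => ((i)/i)/i/T => ((i)/i)/i/i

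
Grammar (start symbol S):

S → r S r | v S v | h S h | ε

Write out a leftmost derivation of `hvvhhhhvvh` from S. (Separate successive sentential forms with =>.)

S => hSh   [S → h S h]
hSh => hvSvh   [S → v S v]
hvSvh => hvvSvvh   [S → v S v]
hvvSvvh => hvvhShvvh   [S → h S h]
hvvhShvvh => hvvhhShhvvh   [S → h S h]
hvvhhShhvvh => hvvhhhhvvh   [S → ε]

S => hSh => hvSvh => hvvSvvh => hvvhShvvh => hvvhhShhvvh => hvvhhhhvvh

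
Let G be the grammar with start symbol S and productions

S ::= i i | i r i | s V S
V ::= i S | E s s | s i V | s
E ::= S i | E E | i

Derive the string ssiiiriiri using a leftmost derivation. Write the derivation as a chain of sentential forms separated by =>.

S => sVS   [S ::= s V S]
sVS => ssiVS   [V ::= s i V]
ssiVS => ssiiSS   [V ::= i S]
ssiiSS => ssiiiriS   [S ::= i r i]
ssiiiriS => ssiiiriiri   [S ::= i r i]

S => sVS => ssiVS => ssiiSS => ssiiiriS => ssiiiriiri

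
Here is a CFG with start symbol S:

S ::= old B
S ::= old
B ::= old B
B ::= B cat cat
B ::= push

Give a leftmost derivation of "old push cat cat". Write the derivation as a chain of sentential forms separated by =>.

S => old B   [S ::= old B]
old B => old B cat cat   [B ::= B cat cat]
old B cat cat => old push cat cat   [B ::= push]

S => old B => old B cat cat => old push cat cat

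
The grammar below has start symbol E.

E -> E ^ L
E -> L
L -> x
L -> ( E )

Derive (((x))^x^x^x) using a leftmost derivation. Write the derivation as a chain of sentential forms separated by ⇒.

E ⇒ L ⇒ (E) ⇒ (E^L) ⇒ (E^L^L) ⇒ (E^L^L^L) ⇒ (L^L^L^L) ⇒ ((E)^L^L^L) ⇒ ((L)^L^L^L) ⇒ (((E))^L^L^L) ⇒ (((L))^L^L^L) ⇒ (((x))^L^L^L) ⇒ (((x))^x^L^L) ⇒ (((x))^x^x^L) ⇒ (((x))^x^x^x)

E ⇒ L   [E -> L]
L ⇒ (E)   [L -> ( E )]
(E) ⇒ (E^L)   [E -> E ^ L]
(E^L) ⇒ (E^L^L)   [E -> E ^ L]
(E^L^L) ⇒ (E^L^L^L)   [E -> E ^ L]
(E^L^L^L) ⇒ (L^L^L^L)   [E -> L]
(L^L^L^L) ⇒ ((E)^L^L^L)   [L -> ( E )]
((E)^L^L^L) ⇒ ((L)^L^L^L)   [E -> L]
((L)^L^L^L) ⇒ (((E))^L^L^L)   [L -> ( E )]
(((E))^L^L^L) ⇒ (((L))^L^L^L)   [E -> L]
(((L))^L^L^L) ⇒ (((x))^L^L^L)   [L -> x]
(((x))^L^L^L) ⇒ (((x))^x^L^L)   [L -> x]
(((x))^x^L^L) ⇒ (((x))^x^x^L)   [L -> x]
(((x))^x^x^L) ⇒ (((x))^x^x^x)   [L -> x]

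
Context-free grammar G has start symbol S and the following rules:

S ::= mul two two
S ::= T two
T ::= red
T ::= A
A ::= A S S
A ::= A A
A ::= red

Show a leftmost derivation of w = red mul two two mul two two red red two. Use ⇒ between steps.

S ⇒ T two   [S ::= T two]
T two ⇒ A two   [T ::= A]
A two ⇒ A A two   [A ::= A A]
A A two ⇒ A A A two   [A ::= A A]
A A A two ⇒ A S S A A two   [A ::= A S S]
A S S A A two ⇒ red S S A A two   [A ::= red]
red S S A A two ⇒ red mul two two S A A two   [S ::= mul two two]
red mul two two S A A two ⇒ red mul two two mul two two A A two   [S ::= mul two two]
red mul two two mul two two A A two ⇒ red mul two two mul two two red A two   [A ::= red]
red mul two two mul two two red A two ⇒ red mul two two mul two two red red two   [A ::= red]

S ⇒ T two ⇒ A two ⇒ A A two ⇒ A A A two ⇒ A S S A A two ⇒ red S S A A two ⇒ red mul two two S A A two ⇒ red mul two two mul two two A A two ⇒ red mul two two mul two two red A two ⇒ red mul two two mul two two red red two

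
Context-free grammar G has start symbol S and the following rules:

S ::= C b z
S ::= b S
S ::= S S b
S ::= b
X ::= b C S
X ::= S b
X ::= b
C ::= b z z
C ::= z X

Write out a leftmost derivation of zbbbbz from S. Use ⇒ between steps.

S ⇒ Cbz ⇒ zXbz ⇒ zSbbz ⇒ zbSbbz ⇒ zbbbbz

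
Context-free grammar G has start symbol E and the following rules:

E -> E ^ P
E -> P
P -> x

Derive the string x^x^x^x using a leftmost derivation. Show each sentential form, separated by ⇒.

E ⇒ E^P ⇒ E^P^P ⇒ E^P^P^P ⇒ P^P^P^P ⇒ x^P^P^P ⇒ x^x^P^P ⇒ x^x^x^P ⇒ x^x^x^x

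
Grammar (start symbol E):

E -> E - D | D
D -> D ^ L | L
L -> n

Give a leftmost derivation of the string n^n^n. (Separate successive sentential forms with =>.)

E => D   [E -> D]
D => D^L   [D -> D ^ L]
D^L => D^L^L   [D -> D ^ L]
D^L^L => L^L^L   [D -> L]
L^L^L => n^L^L   [L -> n]
n^L^L => n^n^L   [L -> n]
n^n^L => n^n^n   [L -> n]

E => D => D^L => D^L^L => L^L^L => n^L^L => n^n^L => n^n^n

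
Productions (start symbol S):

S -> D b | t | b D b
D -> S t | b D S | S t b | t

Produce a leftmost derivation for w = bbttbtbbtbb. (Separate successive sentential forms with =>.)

S => Db => bDSb => bStbSb => bDbtbSb => bbDSbtbSb => bbtSbtbSb => bbttbtbSb => bbttbtbbDbb => bbttbtbbtbb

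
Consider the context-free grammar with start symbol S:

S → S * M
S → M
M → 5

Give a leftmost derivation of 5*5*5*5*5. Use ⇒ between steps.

S ⇒ S*M   [S → S * M]
S*M ⇒ S*M*M   [S → S * M]
S*M*M ⇒ S*M*M*M   [S → S * M]
S*M*M*M ⇒ S*M*M*M*M   [S → S * M]
S*M*M*M*M ⇒ M*M*M*M*M   [S → M]
M*M*M*M*M ⇒ 5*M*M*M*M   [M → 5]
5*M*M*M*M ⇒ 5*5*M*M*M   [M → 5]
5*5*M*M*M ⇒ 5*5*5*M*M   [M → 5]
5*5*5*M*M ⇒ 5*5*5*5*M   [M → 5]
5*5*5*5*M ⇒ 5*5*5*5*5   [M → 5]

S ⇒ S*M ⇒ S*M*M ⇒ S*M*M*M ⇒ S*M*M*M*M ⇒ M*M*M*M*M ⇒ 5*M*M*M*M ⇒ 5*5*M*M*M ⇒ 5*5*5*M*M ⇒ 5*5*5*5*M ⇒ 5*5*5*5*5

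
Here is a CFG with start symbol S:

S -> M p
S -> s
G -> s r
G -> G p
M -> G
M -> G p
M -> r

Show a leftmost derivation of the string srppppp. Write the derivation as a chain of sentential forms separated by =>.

S => Mp => Gp => Gpp => Gppp => Gpppp => Gppppp => srppppp

S => Mp   [S -> M p]
Mp => Gp   [M -> G]
Gp => Gpp   [G -> G p]
Gpp => Gppp   [G -> G p]
Gppp => Gpppp   [G -> G p]
Gpppp => Gppppp   [G -> G p]
Gppppp => srppppp   [G -> s r]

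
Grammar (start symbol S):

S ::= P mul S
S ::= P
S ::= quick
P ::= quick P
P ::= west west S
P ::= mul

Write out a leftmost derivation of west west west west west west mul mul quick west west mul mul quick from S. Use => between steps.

S => P mul S   [S ::= P mul S]
P mul S => west west S mul S   [P ::= west west S]
west west S mul S => west west P mul S   [S ::= P]
west west P mul S => west west west west S mul S   [P ::= west west S]
west west west west S mul S => west west west west P mul S   [S ::= P]
west west west west P mul S => west west west west west west S mul S   [P ::= west west S]
west west west west west west S mul S => west west west west west west P mul S mul S   [S ::= P mul S]
west west west west west west P mul S mul S => west west west west west west mul mul S mul S   [P ::= mul]
west west west west west west mul mul S mul S => west west west west west west mul mul P mul S   [S ::= P]
west west west west west west mul mul P mul S => west west west west west west mul mul quick P mul S   [P ::= quick P]
west west west west west west mul mul quick P mul S => west west west west west west mul mul quick west west S mul S   [P ::= west west S]
west west west west west west mul mul quick west west S mul S => west west west west west west mul mul quick west west P mul S   [S ::= P]
west west west west west west mul mul quick west west P mul S => west west west west west west mul mul quick west west mul mul S   [P ::= mul]
west west west west west west mul mul quick west west mul mul S => west west west west west west mul mul quick west west mul mul quick   [S ::= quick]

S => P mul S => west west S mul S => west west P mul S => west west west west S mul S => west west west west P mul S => west west west west west west S mul S => west west west west west west P mul S mul S => west west west west west west mul mul S mul S => west west west west west west mul mul P mul S => west west west west west west mul mul quick P mul S => west west west west west west mul mul quick west west S mul S => west west west west west west mul mul quick west west P mul S => west west west west west west mul mul quick west west mul mul S => west west west west west west mul mul quick west west mul mul quick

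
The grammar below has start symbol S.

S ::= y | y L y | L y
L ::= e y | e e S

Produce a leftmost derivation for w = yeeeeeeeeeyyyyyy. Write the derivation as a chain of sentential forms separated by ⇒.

S ⇒ yLy   [S ::= y L y]
yLy ⇒ yeeSy   [L ::= e e S]
yeeSy ⇒ yeeLyy   [S ::= L y]
yeeLyy ⇒ yeeeeSyy   [L ::= e e S]
yeeeeSyy ⇒ yeeeeLyyy   [S ::= L y]
yeeeeLyyy ⇒ yeeeeeeSyyy   [L ::= e e S]
yeeeeeeSyyy ⇒ yeeeeeeLyyyy   [S ::= L y]
yeeeeeeLyyyy ⇒ yeeeeeeeeSyyyy   [L ::= e e S]
yeeeeeeeeSyyyy ⇒ yeeeeeeeeLyyyyy   [S ::= L y]
yeeeeeeeeLyyyyy ⇒ yeeeeeeeeeyyyyyy   [L ::= e y]

S ⇒ yLy ⇒ yeeSy ⇒ yeeLyy ⇒ yeeeeSyy ⇒ yeeeeLyyy ⇒ yeeeeeeSyyy ⇒ yeeeeeeLyyyy ⇒ yeeeeeeeeSyyyy ⇒ yeeeeeeeeLyyyyy ⇒ yeeeeeeeeeyyyyyy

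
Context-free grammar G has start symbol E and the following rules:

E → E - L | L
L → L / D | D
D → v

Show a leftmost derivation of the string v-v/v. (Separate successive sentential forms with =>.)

E=>E-L=>L-L=>D-L=>v-L=>v-L/D=>v-D/D=>v-v/D=>v-v/v

E => E-L   [E → E - L]
E-L => L-L   [E → L]
L-L => D-L   [L → D]
D-L => v-L   [D → v]
v-L => v-L/D   [L → L / D]
v-L/D => v-D/D   [L → D]
v-D/D => v-v/D   [D → v]
v-v/D => v-v/v   [D → v]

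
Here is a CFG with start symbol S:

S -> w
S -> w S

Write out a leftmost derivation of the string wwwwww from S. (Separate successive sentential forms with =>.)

S => wS   [S -> w S]
wS => wwS   [S -> w S]
wwS => wwwS   [S -> w S]
wwwS => wwwwS   [S -> w S]
wwwwS => wwwwwS   [S -> w S]
wwwwwS => wwwwww   [S -> w]

S => wS => wwS => wwwS => wwwwS => wwwwwS => wwwwww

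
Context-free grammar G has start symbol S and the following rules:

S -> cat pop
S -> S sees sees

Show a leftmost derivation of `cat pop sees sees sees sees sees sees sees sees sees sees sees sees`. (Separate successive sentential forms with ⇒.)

S ⇒ S sees sees   [S -> S sees sees]
S sees sees ⇒ S sees sees sees sees   [S -> S sees sees]
S sees sees sees sees ⇒ S sees sees sees sees sees sees   [S -> S sees sees]
S sees sees sees sees sees sees ⇒ S sees sees sees sees sees sees sees sees   [S -> S sees sees]
S sees sees sees sees sees sees sees sees ⇒ S sees sees sees sees sees sees sees sees sees sees   [S -> S sees sees]
S sees sees sees sees sees sees sees sees sees sees ⇒ S sees sees sees sees sees sees sees sees sees sees sees sees   [S -> S sees sees]
S sees sees sees sees sees sees sees sees sees sees sees sees ⇒ cat pop sees sees sees sees sees sees sees sees sees sees sees sees   [S -> cat pop]

S ⇒ S sees sees ⇒ S sees sees sees sees ⇒ S sees sees sees sees sees sees ⇒ S sees sees sees sees sees sees sees sees ⇒ S sees sees sees sees sees sees sees sees sees sees ⇒ S sees sees sees sees sees sees sees sees sees sees sees sees ⇒ cat pop sees sees sees sees sees sees sees sees sees sees sees sees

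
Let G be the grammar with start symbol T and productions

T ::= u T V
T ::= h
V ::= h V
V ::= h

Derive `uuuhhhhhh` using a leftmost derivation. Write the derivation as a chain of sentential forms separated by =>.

T=>uTV=>uuTVV=>uuuTVVV=>uuuhVVV=>uuuhhVV=>uuuhhhV=>uuuhhhhV=>uuuhhhhhV=>uuuhhhhhh

T => uTV   [T ::= u T V]
uTV => uuTVV   [T ::= u T V]
uuTVV => uuuTVVV   [T ::= u T V]
uuuTVVV => uuuhVVV   [T ::= h]
uuuhVVV => uuuhhVV   [V ::= h]
uuuhhVV => uuuhhhV   [V ::= h]
uuuhhhV => uuuhhhhV   [V ::= h V]
uuuhhhhV => uuuhhhhhV   [V ::= h V]
uuuhhhhhV => uuuhhhhhh   [V ::= h]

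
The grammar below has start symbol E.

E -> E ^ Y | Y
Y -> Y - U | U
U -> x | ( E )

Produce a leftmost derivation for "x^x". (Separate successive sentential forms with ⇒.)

E⇒E^Y⇒Y^Y⇒U^Y⇒x^Y⇒x^U⇒x^x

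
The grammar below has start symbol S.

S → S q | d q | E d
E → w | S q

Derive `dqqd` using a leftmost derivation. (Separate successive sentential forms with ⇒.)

S ⇒ Ed ⇒ Sqd ⇒ dqqd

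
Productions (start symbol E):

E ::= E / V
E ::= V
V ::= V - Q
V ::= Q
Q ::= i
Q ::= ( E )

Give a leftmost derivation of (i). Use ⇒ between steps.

E⇒V⇒Q⇒(E)⇒(V)⇒(Q)⇒(i)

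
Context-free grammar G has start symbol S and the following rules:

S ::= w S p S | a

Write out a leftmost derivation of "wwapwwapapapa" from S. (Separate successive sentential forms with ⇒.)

S ⇒ wSpS ⇒ wwSpSpS ⇒ wwapSpS ⇒ wwapwSpSpS ⇒ wwapwwSpSpSpS ⇒ wwapwwapSpSpS ⇒ wwapwwapapSpS ⇒ wwapwwapapapS ⇒ wwapwwapapapa

S ⇒ wSpS   [S ::= w S p S]
wSpS ⇒ wwSpSpS   [S ::= w S p S]
wwSpSpS ⇒ wwapSpS   [S ::= a]
wwapSpS ⇒ wwapwSpSpS   [S ::= w S p S]
wwapwSpSpS ⇒ wwapwwSpSpSpS   [S ::= w S p S]
wwapwwSpSpSpS ⇒ wwapwwapSpSpS   [S ::= a]
wwapwwapSpSpS ⇒ wwapwwapapSpS   [S ::= a]
wwapwwapapSpS ⇒ wwapwwapapapS   [S ::= a]
wwapwwapapapS ⇒ wwapwwapapapa   [S ::= a]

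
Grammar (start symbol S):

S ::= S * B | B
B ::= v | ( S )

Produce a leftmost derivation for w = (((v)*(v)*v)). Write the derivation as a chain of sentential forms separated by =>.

S => B   [S ::= B]
B => (S)   [B ::= ( S )]
(S) => (B)   [S ::= B]
(B) => ((S))   [B ::= ( S )]
((S)) => ((S*B))   [S ::= S * B]
((S*B)) => ((S*B*B))   [S ::= S * B]
((S*B*B)) => ((B*B*B))   [S ::= B]
((B*B*B)) => (((S)*B*B))   [B ::= ( S )]
(((S)*B*B)) => (((B)*B*B))   [S ::= B]
(((B)*B*B)) => (((v)*B*B))   [B ::= v]
(((v)*B*B)) => (((v)*(S)*B))   [B ::= ( S )]
(((v)*(S)*B)) => (((v)*(B)*B))   [S ::= B]
(((v)*(B)*B)) => (((v)*(v)*B))   [B ::= v]
(((v)*(v)*B)) => (((v)*(v)*v))   [B ::= v]

S => B => (S) => (B) => ((S)) => ((S*B)) => ((S*B*B)) => ((B*B*B)) => (((S)*B*B)) => (((B)*B*B)) => (((v)*B*B)) => (((v)*(S)*B)) => (((v)*(B)*B)) => (((v)*(v)*B)) => (((v)*(v)*v))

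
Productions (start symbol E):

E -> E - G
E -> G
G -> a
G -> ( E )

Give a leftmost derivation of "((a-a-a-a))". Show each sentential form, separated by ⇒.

E ⇒ G   [E -> G]
G ⇒ (E)   [G -> ( E )]
(E) ⇒ (G)   [E -> G]
(G) ⇒ ((E))   [G -> ( E )]
((E)) ⇒ ((E-G))   [E -> E - G]
((E-G)) ⇒ ((E-G-G))   [E -> E - G]
((E-G-G)) ⇒ ((E-G-G-G))   [E -> E - G]
((E-G-G-G)) ⇒ ((G-G-G-G))   [E -> G]
((G-G-G-G)) ⇒ ((a-G-G-G))   [G -> a]
((a-G-G-G)) ⇒ ((a-a-G-G))   [G -> a]
((a-a-G-G)) ⇒ ((a-a-a-G))   [G -> a]
((a-a-a-G)) ⇒ ((a-a-a-a))   [G -> a]

E⇒G⇒(E)⇒(G)⇒((E))⇒((E-G))⇒((E-G-G))⇒((E-G-G-G))⇒((G-G-G-G))⇒((a-G-G-G))⇒((a-a-G-G))⇒((a-a-a-G))⇒((a-a-a-a))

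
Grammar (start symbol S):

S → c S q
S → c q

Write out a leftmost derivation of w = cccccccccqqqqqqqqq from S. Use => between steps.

S => cSq => ccSqq => cccSqqq => ccccSqqqq => cccccSqqqqq => ccccccSqqqqqq => cccccccSqqqqqqq => ccccccccSqqqqqqqq => cccccccccqqqqqqqqq

S => cSq   [S → c S q]
cSq => ccSqq   [S → c S q]
ccSqq => cccSqqq   [S → c S q]
cccSqqq => ccccSqqqq   [S → c S q]
ccccSqqqq => cccccSqqqqq   [S → c S q]
cccccSqqqqq => ccccccSqqqqqq   [S → c S q]
ccccccSqqqqqq => cccccccSqqqqqqq   [S → c S q]
cccccccSqqqqqqq => ccccccccSqqqqqqqq   [S → c S q]
ccccccccSqqqqqqqq => cccccccccqqqqqqqqq   [S → c q]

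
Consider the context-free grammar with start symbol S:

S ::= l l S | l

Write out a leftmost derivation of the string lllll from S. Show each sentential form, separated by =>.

S => llS => llllS => lllll

S => llS   [S ::= l l S]
llS => llllS   [S ::= l l S]
llllS => lllll   [S ::= l]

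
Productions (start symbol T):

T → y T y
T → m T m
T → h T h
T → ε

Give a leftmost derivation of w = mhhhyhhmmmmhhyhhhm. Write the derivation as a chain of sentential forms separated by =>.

T => mTm   [T → m T m]
mTm => mhThm   [T → h T h]
mhThm => mhhThhm   [T → h T h]
mhhThhm => mhhhThhhm   [T → h T h]
mhhhThhhm => mhhhyTyhhhm   [T → y T y]
mhhhyTyhhhm => mhhhyhThyhhhm   [T → h T h]
mhhhyhThyhhhm => mhhhyhhThhyhhhm   [T → h T h]
mhhhyhhThhyhhhm => mhhhyhhmTmhhyhhhm   [T → m T m]
mhhhyhhmTmhhyhhhm => mhhhyhhmmTmmhhyhhhm   [T → m T m]
mhhhyhhmmTmmhhyhhhm => mhhhyhhmmmmhhyhhhm   [T → ε]

T => mTm => mhThm => mhhThhm => mhhhThhhm => mhhhyTyhhhm => mhhhyhThyhhhm => mhhhyhhThhyhhhm => mhhhyhhmTmhhyhhhm => mhhhyhhmmTmmhhyhhhm => mhhhyhhmmmmhhyhhhm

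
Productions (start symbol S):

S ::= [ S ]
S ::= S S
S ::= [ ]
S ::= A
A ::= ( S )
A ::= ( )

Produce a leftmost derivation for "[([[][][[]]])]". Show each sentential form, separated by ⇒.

S ⇒ [S]   [S ::= [ S ]]
[S] ⇒ [A]   [S ::= A]
[A] ⇒ [(S)]   [A ::= ( S )]
[(S)] ⇒ [([S])]   [S ::= [ S ]]
[([S])] ⇒ [([SS])]   [S ::= S S]
[([SS])] ⇒ [([SSS])]   [S ::= S S]
[([SSS])] ⇒ [([[]SS])]   [S ::= [ ]]
[([[]SS])] ⇒ [([[][]S])]   [S ::= [ ]]
[([[][]S])] ⇒ [([[][][S]])]   [S ::= [ S ]]
[([[][][S]])] ⇒ [([[][][[]]])]   [S ::= [ ]]

S ⇒ [S] ⇒ [A] ⇒ [(S)] ⇒ [([S])] ⇒ [([SS])] ⇒ [([SSS])] ⇒ [([[]SS])] ⇒ [([[][]S])] ⇒ [([[][][S]])] ⇒ [([[][][[]]])]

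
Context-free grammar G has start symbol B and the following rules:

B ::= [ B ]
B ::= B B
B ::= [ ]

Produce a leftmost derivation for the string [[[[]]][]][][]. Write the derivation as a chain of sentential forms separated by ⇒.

B ⇒ BB ⇒ BBB ⇒ [B]BB ⇒ [BB]BB ⇒ [[B]B]BB ⇒ [[[B]]B]BB ⇒ [[[[]]]B]BB ⇒ [[[[]]][]]BB ⇒ [[[[]]][]][]B ⇒ [[[[]]][]][][]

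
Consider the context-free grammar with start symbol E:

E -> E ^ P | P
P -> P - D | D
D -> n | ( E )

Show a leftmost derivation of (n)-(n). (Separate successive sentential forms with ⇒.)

E ⇒ P   [E -> P]
P ⇒ P-D   [P -> P - D]
P-D ⇒ D-D   [P -> D]
D-D ⇒ (E)-D   [D -> ( E )]
(E)-D ⇒ (P)-D   [E -> P]
(P)-D ⇒ (D)-D   [P -> D]
(D)-D ⇒ (n)-D   [D -> n]
(n)-D ⇒ (n)-(E)   [D -> ( E )]
(n)-(E) ⇒ (n)-(P)   [E -> P]
(n)-(P) ⇒ (n)-(D)   [P -> D]
(n)-(D) ⇒ (n)-(n)   [D -> n]

E⇒P⇒P-D⇒D-D⇒(E)-D⇒(P)-D⇒(D)-D⇒(n)-D⇒(n)-(E)⇒(n)-(P)⇒(n)-(D)⇒(n)-(n)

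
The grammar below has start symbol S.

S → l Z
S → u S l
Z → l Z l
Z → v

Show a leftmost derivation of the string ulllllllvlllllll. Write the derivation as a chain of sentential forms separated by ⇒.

S⇒uSl⇒ulZl⇒ullZll⇒ulllZlll⇒ullllZllll⇒ulllllZlllll⇒ullllllZllllll⇒ulllllllZlllllll⇒ulllllllvlllllll

S ⇒ uSl   [S → u S l]
uSl ⇒ ulZl   [S → l Z]
ulZl ⇒ ullZll   [Z → l Z l]
ullZll ⇒ ulllZlll   [Z → l Z l]
ulllZlll ⇒ ullllZllll   [Z → l Z l]
ullllZllll ⇒ ulllllZlllll   [Z → l Z l]
ulllllZlllll ⇒ ullllllZllllll   [Z → l Z l]
ullllllZllllll ⇒ ulllllllZlllllll   [Z → l Z l]
ulllllllZlllllll ⇒ ulllllllvlllllll   [Z → v]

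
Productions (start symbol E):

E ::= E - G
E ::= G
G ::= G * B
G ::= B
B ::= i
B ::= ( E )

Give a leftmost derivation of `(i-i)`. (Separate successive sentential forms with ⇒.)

E ⇒ G ⇒ B ⇒ (E) ⇒ (E-G) ⇒ (G-G) ⇒ (B-G) ⇒ (i-G) ⇒ (i-B) ⇒ (i-i)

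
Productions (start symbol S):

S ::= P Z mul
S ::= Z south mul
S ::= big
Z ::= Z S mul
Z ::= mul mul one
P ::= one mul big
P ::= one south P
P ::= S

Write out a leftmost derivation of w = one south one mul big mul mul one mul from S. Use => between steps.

S => P Z mul   [S ::= P Z mul]
P Z mul => one south P Z mul   [P ::= one south P]
one south P Z mul => one south one mul big Z mul   [P ::= one mul big]
one south one mul big Z mul => one south one mul big mul mul one mul   [Z ::= mul mul one]

S => P Z mul => one south P Z mul => one south one mul big Z mul => one south one mul big mul mul one mul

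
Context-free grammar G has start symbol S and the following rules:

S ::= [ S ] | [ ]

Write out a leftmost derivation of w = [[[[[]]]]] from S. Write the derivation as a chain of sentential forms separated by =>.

S => [S] => [[S]] => [[[S]]] => [[[[S]]]] => [[[[[]]]]]

S => [S]   [S ::= [ S ]]
[S] => [[S]]   [S ::= [ S ]]
[[S]] => [[[S]]]   [S ::= [ S ]]
[[[S]]] => [[[[S]]]]   [S ::= [ S ]]
[[[[S]]]] => [[[[[]]]]]   [S ::= [ ]]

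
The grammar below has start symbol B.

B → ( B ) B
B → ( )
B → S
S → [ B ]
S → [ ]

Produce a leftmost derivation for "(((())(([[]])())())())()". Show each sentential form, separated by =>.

B => (B)B   [B → ( B ) B]
(B)B => ((B)B)B   [B → ( B ) B]
((B)B)B => (((B)B)B)B   [B → ( B ) B]
(((B)B)B)B => (((())B)B)B   [B → ( )]
(((())B)B)B => (((())(B)B)B)B   [B → ( B ) B]
(((())(B)B)B)B => (((())((B)B)B)B)B   [B → ( B ) B]
(((())((B)B)B)B)B => (((())((S)B)B)B)B   [B → S]
(((())((S)B)B)B)B => (((())(([B])B)B)B)B   [S → [ B ]]
(((())(([B])B)B)B)B => (((())(([S])B)B)B)B   [B → S]
(((())(([S])B)B)B)B => (((())(([[]])B)B)B)B   [S → [ ]]
(((())(([[]])B)B)B)B => (((())(([[]])())B)B)B   [B → ( )]
(((())(([[]])())B)B)B => (((())(([[]])())())B)B   [B → ( )]
(((())(([[]])())())B)B => (((())(([[]])())())())B   [B → ( )]
(((())(([[]])())())())B => (((())(([[]])())())())()   [B → ( )]

B=>(B)B=>((B)B)B=>(((B)B)B)B=>(((())B)B)B=>(((())(B)B)B)B=>(((())((B)B)B)B)B=>(((())((S)B)B)B)B=>(((())(([B])B)B)B)B=>(((())(([S])B)B)B)B=>(((())(([[]])B)B)B)B=>(((())(([[]])())B)B)B=>(((())(([[]])())())B)B=>(((())(([[]])())())())B=>(((())(([[]])())())())()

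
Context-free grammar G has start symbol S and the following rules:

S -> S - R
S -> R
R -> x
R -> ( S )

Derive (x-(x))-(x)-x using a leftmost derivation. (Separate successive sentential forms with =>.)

S => S-R => S-R-R => R-R-R => (S)-R-R => (S-R)-R-R => (R-R)-R-R => (x-R)-R-R => (x-(S))-R-R => (x-(R))-R-R => (x-(x))-R-R => (x-(x))-(S)-R => (x-(x))-(R)-R => (x-(x))-(x)-R => (x-(x))-(x)-x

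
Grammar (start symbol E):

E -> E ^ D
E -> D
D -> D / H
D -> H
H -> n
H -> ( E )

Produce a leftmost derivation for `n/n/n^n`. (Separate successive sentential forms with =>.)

E=>E^D=>D^D=>D/H^D=>D/H/H^D=>H/H/H^D=>n/H/H^D=>n/n/H^D=>n/n/n^D=>n/n/n^H=>n/n/n^n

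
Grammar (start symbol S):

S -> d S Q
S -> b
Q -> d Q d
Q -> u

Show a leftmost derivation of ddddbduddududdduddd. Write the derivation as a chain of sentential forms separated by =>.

S => dSQ => ddSQQ => dddSQQQ => ddddSQQQQ => ddddbQQQQ => ddddbdQdQQQ => ddddbdudQQQ => ddddbduddQdQQ => ddddbduddudQQ => ddddbdudduduQ => ddddbduddududQd => ddddbduddududdQdd => ddddbduddududddQddd => ddddbduddududdduddd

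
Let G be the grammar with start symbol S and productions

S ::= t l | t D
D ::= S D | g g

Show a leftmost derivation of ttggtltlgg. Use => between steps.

S => tD => tSD => ttDD => ttggD => ttggSD => ttggtlD => ttggtlSD => ttggtltlD => ttggtltlgg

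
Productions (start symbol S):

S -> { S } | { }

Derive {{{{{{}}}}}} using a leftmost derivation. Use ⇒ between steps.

S ⇒ {S} ⇒ {{S}} ⇒ {{{S}}} ⇒ {{{{S}}}} ⇒ {{{{{S}}}}} ⇒ {{{{{{}}}}}}

S ⇒ {S}   [S -> { S }]
{S} ⇒ {{S}}   [S -> { S }]
{{S}} ⇒ {{{S}}}   [S -> { S }]
{{{S}}} ⇒ {{{{S}}}}   [S -> { S }]
{{{{S}}}} ⇒ {{{{{S}}}}}   [S -> { S }]
{{{{{S}}}}} ⇒ {{{{{{}}}}}}   [S -> { }]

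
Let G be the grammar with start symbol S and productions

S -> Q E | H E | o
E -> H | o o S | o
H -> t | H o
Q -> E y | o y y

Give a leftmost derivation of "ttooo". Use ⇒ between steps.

S ⇒ HE ⇒ tE ⇒ tH ⇒ tHo ⇒ tHoo ⇒ tHooo ⇒ ttooo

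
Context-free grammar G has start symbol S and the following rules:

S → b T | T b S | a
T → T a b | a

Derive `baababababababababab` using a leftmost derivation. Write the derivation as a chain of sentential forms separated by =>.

S => bT   [S → b T]
bT => bTab   [T → T a b]
bTab => bTabab   [T → T a b]
bTabab => bTababab   [T → T a b]
bTababab => bTabababab   [T → T a b]
bTabababab => bTababababab   [T → T a b]
bTababababab => bTabababababab   [T → T a b]
bTabababababab => bTababababababab   [T → T a b]
bTababababababab => bTabababababababab   [T → T a b]
bTabababababababab => bTababababababababab   [T → T a b]
bTababababababababab => baababababababababab   [T → a]

S => bT => bTab => bTabab => bTababab => bTabababab => bTababababab => bTabababababab => bTababababababab => bTabababababababab => bTababababababababab => baababababababababab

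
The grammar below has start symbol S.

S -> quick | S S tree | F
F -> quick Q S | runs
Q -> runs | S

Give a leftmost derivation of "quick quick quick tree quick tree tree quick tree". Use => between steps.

S => S S tree => S S tree S tree => quick S tree S tree => quick S S tree tree S tree => quick S S tree S tree tree S tree => quick quick S tree S tree tree S tree => quick quick quick tree S tree tree S tree => quick quick quick tree quick tree tree S tree => quick quick quick tree quick tree tree quick tree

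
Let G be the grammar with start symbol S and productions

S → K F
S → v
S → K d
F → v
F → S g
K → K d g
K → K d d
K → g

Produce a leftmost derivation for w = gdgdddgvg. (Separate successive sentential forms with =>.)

S => KF => KdgF => KdddgF => KdgdddgF => gdgdddgF => gdgdddgSg => gdgdddgvg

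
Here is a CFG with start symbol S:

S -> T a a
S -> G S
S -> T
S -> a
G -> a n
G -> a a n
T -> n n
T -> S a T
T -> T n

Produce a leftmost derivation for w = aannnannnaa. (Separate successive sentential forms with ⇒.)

S⇒GS⇒aanS⇒aanTaa⇒aanSaTaa⇒aanTaTaa⇒aannnaTaa⇒aannnaTnaa⇒aannnannnaa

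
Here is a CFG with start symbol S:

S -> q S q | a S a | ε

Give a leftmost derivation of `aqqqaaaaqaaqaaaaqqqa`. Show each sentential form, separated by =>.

S => aSa => aqSqa => aqqSqqa => aqqqSqqqa => aqqqaSaqqqa => aqqqaaSaaqqqa => aqqqaaaSaaaqqqa => aqqqaaaaSaaaaqqqa => aqqqaaaaqSqaaaaqqqa => aqqqaaaaqaSaqaaaaqqqa => aqqqaaaaqaaqaaaaqqqa

S => aSa   [S -> a S a]
aSa => aqSqa   [S -> q S q]
aqSqa => aqqSqqa   [S -> q S q]
aqqSqqa => aqqqSqqqa   [S -> q S q]
aqqqSqqqa => aqqqaSaqqqa   [S -> a S a]
aqqqaSaqqqa => aqqqaaSaaqqqa   [S -> a S a]
aqqqaaSaaqqqa => aqqqaaaSaaaqqqa   [S -> a S a]
aqqqaaaSaaaqqqa => aqqqaaaaSaaaaqqqa   [S -> a S a]
aqqqaaaaSaaaaqqqa => aqqqaaaaqSqaaaaqqqa   [S -> q S q]
aqqqaaaaqSqaaaaqqqa => aqqqaaaaqaSaqaaaaqqqa   [S -> a S a]
aqqqaaaaqaSaqaaaaqqqa => aqqqaaaaqaaqaaaaqqqa   [S -> ε]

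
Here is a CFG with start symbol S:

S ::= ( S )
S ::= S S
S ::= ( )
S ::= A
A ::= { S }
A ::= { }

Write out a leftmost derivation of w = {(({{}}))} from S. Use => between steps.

S => A   [S ::= A]
A => {S}   [A ::= { S }]
{S} => {(S)}   [S ::= ( S )]
{(S)} => {((S))}   [S ::= ( S )]
{((S))} => {((A))}   [S ::= A]
{((A))} => {(({S}))}   [A ::= { S }]
{(({S}))} => {(({A}))}   [S ::= A]
{(({A}))} => {(({{}}))}   [A ::= { }]

S=>A=>{S}=>{(S)}=>{((S))}=>{((A))}=>{(({S}))}=>{(({A}))}=>{(({{}}))}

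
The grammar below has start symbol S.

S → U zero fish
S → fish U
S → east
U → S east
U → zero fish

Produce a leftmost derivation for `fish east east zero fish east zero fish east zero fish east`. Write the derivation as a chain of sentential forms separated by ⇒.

S ⇒ fish U ⇒ fish S east ⇒ fish U zero fish east ⇒ fish S east zero fish east ⇒ fish U zero fish east zero fish east ⇒ fish S east zero fish east zero fish east ⇒ fish U zero fish east zero fish east zero fish east ⇒ fish S east zero fish east zero fish east zero fish east ⇒ fish east east zero fish east zero fish east zero fish east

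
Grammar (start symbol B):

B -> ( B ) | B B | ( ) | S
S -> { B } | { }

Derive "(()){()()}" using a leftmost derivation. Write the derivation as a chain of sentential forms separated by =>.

B => BB => (B)B => (())B => (())S => (()){B} => (()){BB} => (()){()B} => (()){()()}

B => BB   [B -> B B]
BB => (B)B   [B -> ( B )]
(B)B => (())B   [B -> ( )]
(())B => (())S   [B -> S]
(())S => (()){B}   [S -> { B }]
(()){B} => (()){BB}   [B -> B B]
(()){BB} => (()){()B}   [B -> ( )]
(()){()B} => (()){()()}   [B -> ( )]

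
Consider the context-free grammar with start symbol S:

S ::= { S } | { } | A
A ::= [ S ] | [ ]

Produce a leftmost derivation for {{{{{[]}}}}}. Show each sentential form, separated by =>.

S => {S} => {{S}} => {{{S}}} => {{{{S}}}} => {{{{{S}}}}} => {{{{{A}}}}} => {{{{{[]}}}}}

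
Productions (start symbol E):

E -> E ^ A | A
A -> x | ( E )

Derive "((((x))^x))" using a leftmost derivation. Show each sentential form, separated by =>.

E => A => (E) => (A) => ((E)) => ((E^A)) => ((A^A)) => (((E)^A)) => (((A)^A)) => ((((E))^A)) => ((((A))^A)) => ((((x))^A)) => ((((x))^x))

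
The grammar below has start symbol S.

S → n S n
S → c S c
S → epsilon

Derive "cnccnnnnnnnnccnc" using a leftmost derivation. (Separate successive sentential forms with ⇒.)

S⇒cSc⇒cnSnc⇒cncScnc⇒cnccSccnc⇒cnccnSnccnc⇒cnccnnSnnccnc⇒cnccnnnSnnnccnc⇒cnccnnnnSnnnnccnc⇒cnccnnnnnnnnccnc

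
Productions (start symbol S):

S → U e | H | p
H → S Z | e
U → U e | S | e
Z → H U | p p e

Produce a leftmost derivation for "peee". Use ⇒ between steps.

S ⇒ Ue   [S → U e]
Ue ⇒ Se   [U → S]
Se ⇒ Uee   [S → U e]
Uee ⇒ Ueee   [U → U e]
Ueee ⇒ Seee   [U → S]
Seee ⇒ peee   [S → p]

S ⇒ Ue ⇒ Se ⇒ Uee ⇒ Ueee ⇒ Seee ⇒ peee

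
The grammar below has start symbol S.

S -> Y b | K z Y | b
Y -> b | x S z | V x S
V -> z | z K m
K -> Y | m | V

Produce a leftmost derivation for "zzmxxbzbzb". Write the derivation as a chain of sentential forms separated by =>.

S => KzY   [S -> K z Y]
KzY => YzY   [K -> Y]
YzY => VxSzY   [Y -> V x S]
VxSzY => zKmxSzY   [V -> z K m]
zKmxSzY => zVmxSzY   [K -> V]
zVmxSzY => zzmxSzY   [V -> z]
zzmxSzY => zzmxYbzY   [S -> Y b]
zzmxYbzY => zzmxxSzbzY   [Y -> x S z]
zzmxxSzbzY => zzmxxbzbzY   [S -> b]
zzmxxbzbzY => zzmxxbzbzb   [Y -> b]

S => KzY => YzY => VxSzY => zKmxSzY => zVmxSzY => zzmxSzY => zzmxYbzY => zzmxxSzbzY => zzmxxbzbzY => zzmxxbzbzb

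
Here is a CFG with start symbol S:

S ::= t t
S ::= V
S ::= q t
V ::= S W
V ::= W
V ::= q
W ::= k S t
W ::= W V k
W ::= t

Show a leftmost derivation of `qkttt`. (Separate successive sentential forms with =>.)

S=>V=>SW=>VW=>qW=>qkSt=>qkttt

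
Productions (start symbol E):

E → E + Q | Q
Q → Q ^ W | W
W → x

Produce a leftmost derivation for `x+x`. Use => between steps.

E => E+Q   [E → E + Q]
E+Q => Q+Q   [E → Q]
Q+Q => W+Q   [Q → W]
W+Q => x+Q   [W → x]
x+Q => x+W   [Q → W]
x+W => x+x   [W → x]

E => E+Q => Q+Q => W+Q => x+Q => x+W => x+x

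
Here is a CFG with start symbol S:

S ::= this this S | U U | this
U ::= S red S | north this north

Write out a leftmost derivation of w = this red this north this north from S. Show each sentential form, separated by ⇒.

S ⇒ U U ⇒ S red S U ⇒ this red S U ⇒ this red this U ⇒ this red this north this north

S ⇒ U U   [S ::= U U]
U U ⇒ S red S U   [U ::= S red S]
S red S U ⇒ this red S U   [S ::= this]
this red S U ⇒ this red this U   [S ::= this]
this red this U ⇒ this red this north this north   [U ::= north this north]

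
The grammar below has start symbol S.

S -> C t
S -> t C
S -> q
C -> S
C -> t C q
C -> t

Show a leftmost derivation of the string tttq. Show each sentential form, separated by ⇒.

S ⇒ tC ⇒ ttCq ⇒ tttq

S ⇒ tC   [S -> t C]
tC ⇒ ttCq   [C -> t C q]
ttCq ⇒ tttq   [C -> t]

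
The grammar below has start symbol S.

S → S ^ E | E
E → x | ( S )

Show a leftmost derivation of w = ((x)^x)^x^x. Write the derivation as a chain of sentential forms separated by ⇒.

S ⇒ S^E ⇒ S^E^E ⇒ E^E^E ⇒ (S)^E^E ⇒ (S^E)^E^E ⇒ (E^E)^E^E ⇒ ((S)^E)^E^E ⇒ ((E)^E)^E^E ⇒ ((x)^E)^E^E ⇒ ((x)^x)^E^E ⇒ ((x)^x)^x^E ⇒ ((x)^x)^x^x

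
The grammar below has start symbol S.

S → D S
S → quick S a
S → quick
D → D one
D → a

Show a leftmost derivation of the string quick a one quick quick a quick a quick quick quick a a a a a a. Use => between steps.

S => quick S a => quick D S a => quick D one S a => quick a one S a => quick a one quick S a a => quick a one quick quick S a a a => quick a one quick quick D S a a a => quick a one quick quick a S a a a => quick a one quick quick a quick S a a a a => quick a one quick quick a quick D S a a a a => quick a one quick quick a quick a S a a a a => quick a one quick quick a quick a quick S a a a a a => quick a one quick quick a quick a quick quick S a a a a a a => quick a one quick quick a quick a quick quick quick a a a a a a

S => quick S a   [S → quick S a]
quick S a => quick D S a   [S → D S]
quick D S a => quick D one S a   [D → D one]
quick D one S a => quick a one S a   [D → a]
quick a one S a => quick a one quick S a a   [S → quick S a]
quick a one quick S a a => quick a one quick quick S a a a   [S → quick S a]
quick a one quick quick S a a a => quick a one quick quick D S a a a   [S → D S]
quick a one quick quick D S a a a => quick a one quick quick a S a a a   [D → a]
quick a one quick quick a S a a a => quick a one quick quick a quick S a a a a   [S → quick S a]
quick a one quick quick a quick S a a a a => quick a one quick quick a quick D S a a a a   [S → D S]
quick a one quick quick a quick D S a a a a => quick a one quick quick a quick a S a a a a   [D → a]
quick a one quick quick a quick a S a a a a => quick a one quick quick a quick a quick S a a a a a   [S → quick S a]
quick a one quick quick a quick a quick S a a a a a => quick a one quick quick a quick a quick quick S a a a a a a   [S → quick S a]
quick a one quick quick a quick a quick quick S a a a a a a => quick a one quick quick a quick a quick quick quick a a a a a a   [S → quick]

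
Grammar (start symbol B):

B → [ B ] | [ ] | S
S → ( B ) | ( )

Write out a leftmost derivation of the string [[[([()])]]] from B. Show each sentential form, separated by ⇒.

B ⇒ [B]   [B → [ B ]]
[B] ⇒ [[B]]   [B → [ B ]]
[[B]] ⇒ [[[B]]]   [B → [ B ]]
[[[B]]] ⇒ [[[S]]]   [B → S]
[[[S]]] ⇒ [[[(B)]]]   [S → ( B )]
[[[(B)]]] ⇒ [[[([B])]]]   [B → [ B ]]
[[[([B])]]] ⇒ [[[([S])]]]   [B → S]
[[[([S])]]] ⇒ [[[([()])]]]   [S → ( )]

B ⇒ [B] ⇒ [[B]] ⇒ [[[B]]] ⇒ [[[S]]] ⇒ [[[(B)]]] ⇒ [[[([B])]]] ⇒ [[[([S])]]] ⇒ [[[([()])]]]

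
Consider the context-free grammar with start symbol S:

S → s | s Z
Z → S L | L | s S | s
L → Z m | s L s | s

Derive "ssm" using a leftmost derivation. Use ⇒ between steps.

S ⇒ sZ   [S → s Z]
sZ ⇒ sL   [Z → L]
sL ⇒ sZm   [L → Z m]
sZm ⇒ ssm   [Z → s]

S ⇒ sZ ⇒ sL ⇒ sZm ⇒ ssm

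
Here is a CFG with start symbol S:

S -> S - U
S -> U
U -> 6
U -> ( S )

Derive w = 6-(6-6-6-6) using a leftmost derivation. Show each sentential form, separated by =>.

S => S-U => U-U => 6-U => 6-(S) => 6-(S-U) => 6-(S-U-U) => 6-(S-U-U-U) => 6-(U-U-U-U) => 6-(6-U-U-U) => 6-(6-6-U-U) => 6-(6-6-6-U) => 6-(6-6-6-6)

S => S-U   [S -> S - U]
S-U => U-U   [S -> U]
U-U => 6-U   [U -> 6]
6-U => 6-(S)   [U -> ( S )]
6-(S) => 6-(S-U)   [S -> S - U]
6-(S-U) => 6-(S-U-U)   [S -> S - U]
6-(S-U-U) => 6-(S-U-U-U)   [S -> S - U]
6-(S-U-U-U) => 6-(U-U-U-U)   [S -> U]
6-(U-U-U-U) => 6-(6-U-U-U)   [U -> 6]
6-(6-U-U-U) => 6-(6-6-U-U)   [U -> 6]
6-(6-6-U-U) => 6-(6-6-6-U)   [U -> 6]
6-(6-6-6-U) => 6-(6-6-6-6)   [U -> 6]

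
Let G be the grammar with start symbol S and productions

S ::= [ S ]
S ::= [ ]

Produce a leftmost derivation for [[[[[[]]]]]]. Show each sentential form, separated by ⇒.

S ⇒ [S] ⇒ [[S]] ⇒ [[[S]]] ⇒ [[[[S]]]] ⇒ [[[[[S]]]]] ⇒ [[[[[[]]]]]]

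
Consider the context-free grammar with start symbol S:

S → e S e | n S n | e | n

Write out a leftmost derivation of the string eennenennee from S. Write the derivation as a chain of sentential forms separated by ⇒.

S⇒eSe⇒eeSee⇒eenSnee⇒eennSnnee⇒eenneSennee⇒eennenennee

S ⇒ eSe   [S → e S e]
eSe ⇒ eeSee   [S → e S e]
eeSee ⇒ eenSnee   [S → n S n]
eenSnee ⇒ eennSnnee   [S → n S n]
eennSnnee ⇒ eenneSennee   [S → e S e]
eenneSennee ⇒ eennenennee   [S → n]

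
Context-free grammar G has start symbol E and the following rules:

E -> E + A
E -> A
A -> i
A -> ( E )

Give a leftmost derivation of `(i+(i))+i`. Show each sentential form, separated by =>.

E => E+A   [E -> E + A]
E+A => A+A   [E -> A]
A+A => (E)+A   [A -> ( E )]
(E)+A => (E+A)+A   [E -> E + A]
(E+A)+A => (A+A)+A   [E -> A]
(A+A)+A => (i+A)+A   [A -> i]
(i+A)+A => (i+(E))+A   [A -> ( E )]
(i+(E))+A => (i+(A))+A   [E -> A]
(i+(A))+A => (i+(i))+A   [A -> i]
(i+(i))+A => (i+(i))+i   [A -> i]

E => E+A => A+A => (E)+A => (E+A)+A => (A+A)+A => (i+A)+A => (i+(E))+A => (i+(A))+A => (i+(i))+A => (i+(i))+i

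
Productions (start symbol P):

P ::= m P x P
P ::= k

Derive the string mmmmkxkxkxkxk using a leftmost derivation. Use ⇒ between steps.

P ⇒ mPxP   [P ::= m P x P]
mPxP ⇒ mmPxPxP   [P ::= m P x P]
mmPxPxP ⇒ mmmPxPxPxP   [P ::= m P x P]
mmmPxPxPxP ⇒ mmmmPxPxPxPxP   [P ::= m P x P]
mmmmPxPxPxPxP ⇒ mmmmkxPxPxPxP   [P ::= k]
mmmmkxPxPxPxP ⇒ mmmmkxkxPxPxP   [P ::= k]
mmmmkxkxPxPxP ⇒ mmmmkxkxkxPxP   [P ::= k]
mmmmkxkxkxPxP ⇒ mmmmkxkxkxkxP   [P ::= k]
mmmmkxkxkxkxP ⇒ mmmmkxkxkxkxk   [P ::= k]

P ⇒ mPxP ⇒ mmPxPxP ⇒ mmmPxPxPxP ⇒ mmmmPxPxPxPxP ⇒ mmmmkxPxPxPxP ⇒ mmmmkxkxPxPxP ⇒ mmmmkxkxkxPxP ⇒ mmmmkxkxkxkxP ⇒ mmmmkxkxkxkxk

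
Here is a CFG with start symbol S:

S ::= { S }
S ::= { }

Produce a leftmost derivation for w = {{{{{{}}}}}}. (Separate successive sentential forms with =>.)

S => {S}   [S ::= { S }]
{S} => {{S}}   [S ::= { S }]
{{S}} => {{{S}}}   [S ::= { S }]
{{{S}}} => {{{{S}}}}   [S ::= { S }]
{{{{S}}}} => {{{{{S}}}}}   [S ::= { S }]
{{{{{S}}}}} => {{{{{{}}}}}}   [S ::= { }]

S => {S} => {{S}} => {{{S}}} => {{{{S}}}} => {{{{{S}}}}} => {{{{{{}}}}}}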